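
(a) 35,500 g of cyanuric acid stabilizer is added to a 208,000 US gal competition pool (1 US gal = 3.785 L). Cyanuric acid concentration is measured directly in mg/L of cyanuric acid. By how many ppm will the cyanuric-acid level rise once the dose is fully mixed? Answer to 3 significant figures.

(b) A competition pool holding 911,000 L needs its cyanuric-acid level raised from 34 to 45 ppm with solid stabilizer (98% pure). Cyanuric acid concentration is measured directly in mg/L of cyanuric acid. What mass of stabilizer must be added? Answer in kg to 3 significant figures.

(a) Volume: 208,000 US gal × 3.785 L/gal = 787,280 L.
(a) Rise: 35,500 g / 787,280 L × 1000 = 45.09 mg/L.

(b) CYA to add: (45 − 34) = 11 mg/L × 911,000 L = 10,020 g cyanuric acid.
(b) At 98% purity: 10,020 / 0.98 = 10,230 g product.

(a) 45.1 ppm; (b) 10.2 kg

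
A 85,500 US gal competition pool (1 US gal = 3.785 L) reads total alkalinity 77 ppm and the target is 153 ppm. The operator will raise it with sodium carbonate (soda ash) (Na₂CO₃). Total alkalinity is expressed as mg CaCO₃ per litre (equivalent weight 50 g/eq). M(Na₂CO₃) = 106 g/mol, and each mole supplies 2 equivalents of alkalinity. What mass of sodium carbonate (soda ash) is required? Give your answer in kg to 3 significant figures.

Volume: 85,500 US gal × 3.785 L/gal = 323,618 L.
Alkalinity to add: (153 − 77) = 76 mg/L as CaCO₃ × 323,618 L = 24,590 g as CaCO₃.
Equivalents: 24,590 g ÷ 50 g/eq = 491.9 eq.
Each mole of Na₂CO₃ supplies 2 eq, so 491.9 / 2 = 245.9 mol.
Mass: 245.9 mol × 106 g/mol = 26,070 g.

26.1 kg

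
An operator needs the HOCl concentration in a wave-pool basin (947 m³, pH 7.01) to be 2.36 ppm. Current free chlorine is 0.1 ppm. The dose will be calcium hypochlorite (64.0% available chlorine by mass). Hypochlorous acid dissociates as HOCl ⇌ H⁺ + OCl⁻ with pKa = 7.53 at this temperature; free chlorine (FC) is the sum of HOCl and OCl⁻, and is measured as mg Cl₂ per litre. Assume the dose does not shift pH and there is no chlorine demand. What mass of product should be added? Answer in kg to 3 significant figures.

Volume: 947 m³ = 947,000 L.
[OCl⁻]/[HOCl] = 10^(pH − pKa) = 10^(7.01 − 7.53) = 0.302; fraction as HOCl = 1/(1 + 0.302) = 0.7681.
Free chlorine required for 2.36 ppm HOCl: 2.36 / 0.7681 = 3.073 ppm.
FC to add: 3.073 − 0.1 = 2.973 mg/L as Cl₂.
Cl₂ equivalent: 2.973 mg/L × 947,000 L = 2815 g.
Product at 64.0% available Cl: 2815 / 0.64 = 4399 g.

4.40 kg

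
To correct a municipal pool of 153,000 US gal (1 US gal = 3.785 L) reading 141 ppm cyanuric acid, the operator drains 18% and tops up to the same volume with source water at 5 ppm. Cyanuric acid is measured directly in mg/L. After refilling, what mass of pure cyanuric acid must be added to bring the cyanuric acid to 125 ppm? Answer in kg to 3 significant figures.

4.91 kg

Volume: 153,000 US gal × 3.785 L/gal = 579,105 L.
After draining 18% and refilling: 141 × 0.82 + 5 × 0.18 = 116.52 ppm.
Deficit to target: 125 − 116.52 = 8.48 mg/L.
Mass: 8.48 mg/L × 579,105 L = 4911 g cyanuric acid.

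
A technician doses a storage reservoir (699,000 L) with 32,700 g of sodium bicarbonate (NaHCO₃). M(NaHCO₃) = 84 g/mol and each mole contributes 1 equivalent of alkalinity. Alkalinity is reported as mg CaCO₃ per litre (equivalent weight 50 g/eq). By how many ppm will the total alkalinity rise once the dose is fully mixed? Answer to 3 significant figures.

27.8 ppm

Moles of NaHCO₃: 32,700 g ÷ 84 g/mol = 389.3 mol → 389.3 eq of alkalinity.
As CaCO₃: 389.3 eq × 50 g/eq = 19,460 g.
Rise: 19,460 g / 699,000 L × 1000 = 27.85 mg/L.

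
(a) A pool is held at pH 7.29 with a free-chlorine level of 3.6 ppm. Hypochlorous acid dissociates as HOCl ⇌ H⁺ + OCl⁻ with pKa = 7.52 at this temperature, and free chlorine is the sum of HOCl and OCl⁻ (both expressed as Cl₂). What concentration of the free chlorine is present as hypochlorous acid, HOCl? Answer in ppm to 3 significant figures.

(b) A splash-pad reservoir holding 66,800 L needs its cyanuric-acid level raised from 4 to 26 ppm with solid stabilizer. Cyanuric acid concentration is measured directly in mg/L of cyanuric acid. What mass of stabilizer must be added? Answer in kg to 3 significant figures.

(a) 2.27 ppm; (b) 1.47 kg

(a) [OCl⁻]/[HOCl] = 10^(pH − pKa) = 10^(7.29 − 7.52) = 10^-0.23 = 0.5888.
(a) Fraction as HOCl = 1 / (1 + 0.5888) = 0.6294.
(a) HOCl = 0.6294 × 3.6 ppm = 2.266 ppm.

(b) CYA to add: (26 − 4) = 22 mg/L × 66,800 L = 1470 g cyanuric acid.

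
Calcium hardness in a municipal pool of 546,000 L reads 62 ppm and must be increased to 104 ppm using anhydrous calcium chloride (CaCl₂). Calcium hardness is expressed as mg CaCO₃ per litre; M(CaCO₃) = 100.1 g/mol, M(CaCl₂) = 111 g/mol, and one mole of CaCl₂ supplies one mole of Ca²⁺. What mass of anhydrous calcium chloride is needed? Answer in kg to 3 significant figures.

25.4 kg

Hardness to add: (104 − 62) = 42 mg/L as CaCO₃ × 546,000 L = 22,930 g as CaCO₃.
Moles of Ca²⁺ (1 mol Ca²⁺ ≡ 1 mol CaCO₃): 22,930 / 100.1 g/mol = 229.1 mol.
Mass of CaCl₂: 229.1 × 111 = 25,430 g.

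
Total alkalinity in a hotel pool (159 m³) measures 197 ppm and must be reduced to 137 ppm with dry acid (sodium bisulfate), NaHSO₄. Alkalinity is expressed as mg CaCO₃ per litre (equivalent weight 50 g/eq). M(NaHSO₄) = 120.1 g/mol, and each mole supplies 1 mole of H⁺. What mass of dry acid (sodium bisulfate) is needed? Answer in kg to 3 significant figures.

Volume: 159 m³ = 159,000 L.
Alkalinity to neutralize: (197 − 137) = 60 mg/L as CaCO₃ × 159,000 L = 9540 g as CaCO₃.
Equivalents of H⁺ required: 9540 ÷ 50 g/eq = 190.8 eq = 190.8 mol NaHSO₄.
Mass of NaHSO₄: 190.8 × 120.1 = 22,920 g.

22.9 kg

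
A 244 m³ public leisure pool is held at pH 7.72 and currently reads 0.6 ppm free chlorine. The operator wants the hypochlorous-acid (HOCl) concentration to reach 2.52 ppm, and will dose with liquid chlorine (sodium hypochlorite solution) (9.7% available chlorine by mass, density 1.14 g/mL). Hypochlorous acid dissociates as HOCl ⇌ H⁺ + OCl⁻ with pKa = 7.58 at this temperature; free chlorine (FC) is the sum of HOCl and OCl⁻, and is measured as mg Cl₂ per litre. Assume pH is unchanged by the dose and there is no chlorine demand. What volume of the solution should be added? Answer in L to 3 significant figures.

11.9 L

Volume: 244 m³ = 244,000 L.
[OCl⁻]/[HOCl] = 10^(pH − pKa) = 10^(7.72 − 7.58) = 1.38; fraction as HOCl = 1/(1 + 1.38) = 0.4201.
Free chlorine required for 2.52 ppm HOCl: 2.52 / 0.4201 = 5.999 ppm.
FC to add: 5.999 − 0.6 = 5.399 mg/L as Cl₂.
Cl₂ equivalent: 5.399 mg/L × 244,000 L = 1317 g.
Product at 9.7% available Cl: 1317 / 0.097 = 13,580 g.
Volume: 13,580 g ÷ 1.14 g/mL = 11,910 mL.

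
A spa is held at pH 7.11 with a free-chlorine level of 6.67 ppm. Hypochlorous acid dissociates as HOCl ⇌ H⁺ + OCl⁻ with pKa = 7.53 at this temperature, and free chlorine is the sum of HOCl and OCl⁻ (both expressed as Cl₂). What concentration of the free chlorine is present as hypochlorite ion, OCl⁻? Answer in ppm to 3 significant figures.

[OCl⁻]/[HOCl] = 10^(pH − pKa) = 10^(7.11 − 7.53) = 10^-0.42 = 0.3802.
Fraction as HOCl = 1 / (1 + 0.3802) = 0.7245.
OCl⁻ = (1 − 0.7245) × 6.67 ppm = 1.837 ppm.

1.84 ppm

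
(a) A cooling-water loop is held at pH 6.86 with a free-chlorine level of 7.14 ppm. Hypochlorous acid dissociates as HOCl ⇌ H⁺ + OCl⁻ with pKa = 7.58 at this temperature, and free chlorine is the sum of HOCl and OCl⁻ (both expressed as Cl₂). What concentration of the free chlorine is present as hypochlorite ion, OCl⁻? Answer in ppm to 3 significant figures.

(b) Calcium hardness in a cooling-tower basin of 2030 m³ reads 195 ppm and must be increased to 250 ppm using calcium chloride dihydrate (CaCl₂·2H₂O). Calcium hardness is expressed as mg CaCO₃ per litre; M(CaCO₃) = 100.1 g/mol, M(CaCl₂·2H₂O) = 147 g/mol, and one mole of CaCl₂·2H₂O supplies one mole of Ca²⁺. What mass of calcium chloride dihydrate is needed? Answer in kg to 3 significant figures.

(a) 1.14 ppm; (b) 164 kg

(a) [OCl⁻]/[HOCl] = 10^(pH − pKa) = 10^(6.86 − 7.58) = 10^-0.72 = 0.1905.
(a) Fraction as HOCl = 1 / (1 + 0.1905) = 0.84.
(a) OCl⁻ = (1 − 0.84) × 7.14 ppm = 1.143 ppm.

(b) Volume: 2030 m³ = 2,030,000 L.
(b) Hardness to add: (250 − 195) = 55 mg/L as CaCO₃ × 2,030,000 L = 111,600 g as CaCO₃.
(b) Moles of Ca²⁺ (1 mol Ca²⁺ ≡ 1 mol CaCO₃): 111,600 / 100.1 g/mol = 1115 mol.
(b) Mass of CaCl₂·2H₂O: 1115 × 147 = 164,000 g.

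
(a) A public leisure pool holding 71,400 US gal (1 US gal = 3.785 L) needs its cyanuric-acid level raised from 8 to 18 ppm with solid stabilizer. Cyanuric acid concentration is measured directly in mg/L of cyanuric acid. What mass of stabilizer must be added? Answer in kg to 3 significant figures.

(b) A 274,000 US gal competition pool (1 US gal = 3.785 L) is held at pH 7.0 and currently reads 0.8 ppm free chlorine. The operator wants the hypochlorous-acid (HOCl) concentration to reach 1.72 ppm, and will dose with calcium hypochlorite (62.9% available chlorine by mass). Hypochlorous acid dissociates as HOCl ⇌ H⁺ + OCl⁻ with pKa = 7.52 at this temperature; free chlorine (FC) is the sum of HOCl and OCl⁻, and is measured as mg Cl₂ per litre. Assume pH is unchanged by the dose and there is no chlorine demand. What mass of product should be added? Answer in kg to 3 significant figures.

(a) 2.70 kg; (b) 2.37 kg

(a) Volume: 71,400 US gal × 3.785 L/gal = 270,249 L.
(a) CYA to add: (18 − 8) = 10 mg/L × 270,249 L = 2702 g cyanuric acid.

(b) Volume: 274,000 US gal × 3.785 L/gal = 1,037,090 L.
(b) [OCl⁻]/[HOCl] = 10^(pH − pKa) = 10^(7.0 − 7.52) = 0.302; fraction as HOCl = 1/(1 + 0.302) = 0.7681.
(b) Free chlorine required for 1.72 ppm HOCl: 1.72 / 0.7681 = 2.239 ppm.
(b) FC to add: 2.239 − 0.8 = 1.439 mg/L as Cl₂.
(b) Cl₂ equivalent: 1.439 mg/L × 1,037,090 L = 1493 g.
(b) Product at 62.9% available Cl: 1493 / 0.629 = 2373 g.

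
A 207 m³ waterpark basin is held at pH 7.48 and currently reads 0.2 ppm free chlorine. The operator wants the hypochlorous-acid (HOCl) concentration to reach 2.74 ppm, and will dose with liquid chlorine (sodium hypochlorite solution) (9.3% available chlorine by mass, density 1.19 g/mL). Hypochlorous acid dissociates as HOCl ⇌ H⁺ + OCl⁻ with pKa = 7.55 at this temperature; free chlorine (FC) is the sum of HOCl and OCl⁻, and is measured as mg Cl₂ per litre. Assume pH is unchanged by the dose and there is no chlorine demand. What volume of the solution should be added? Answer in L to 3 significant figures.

Volume: 207 m³ = 207,000 L.
[OCl⁻]/[HOCl] = 10^(pH − pKa) = 10^(7.48 − 7.55) = 0.8511; fraction as HOCl = 1/(1 + 0.8511) = 0.5402.
Free chlorine required for 2.74 ppm HOCl: 2.74 / 0.5402 = 5.072 ppm.
FC to add: 5.072 − 0.2 = 4.872 mg/L as Cl₂.
Cl₂ equivalent: 4.872 mg/L × 207,000 L = 1009 g.
Product at 9.3% available Cl: 1009 / 0.093 = 10,840 g.
Volume: 10,840 g ÷ 1.19 g/mL = 9113 mL.

9.11 L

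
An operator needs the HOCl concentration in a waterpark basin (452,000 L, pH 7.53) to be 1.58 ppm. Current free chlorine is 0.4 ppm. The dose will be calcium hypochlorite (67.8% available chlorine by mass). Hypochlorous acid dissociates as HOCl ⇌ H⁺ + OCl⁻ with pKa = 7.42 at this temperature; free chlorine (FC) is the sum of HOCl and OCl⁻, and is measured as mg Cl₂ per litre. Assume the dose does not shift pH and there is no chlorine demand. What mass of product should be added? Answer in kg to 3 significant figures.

2.14 kg

[OCl⁻]/[HOCl] = 10^(pH − pKa) = 10^(7.53 − 7.42) = 1.288; fraction as HOCl = 1/(1 + 1.288) = 0.437.
Free chlorine required for 1.58 ppm HOCl: 1.58 / 0.437 = 3.615 ppm.
FC to add: 3.615 − 0.4 = 3.215 mg/L as Cl₂.
Cl₂ equivalent: 3.215 mg/L × 452,000 L = 1453 g.
Product at 67.8% available Cl: 1453 / 0.678 = 2144 g.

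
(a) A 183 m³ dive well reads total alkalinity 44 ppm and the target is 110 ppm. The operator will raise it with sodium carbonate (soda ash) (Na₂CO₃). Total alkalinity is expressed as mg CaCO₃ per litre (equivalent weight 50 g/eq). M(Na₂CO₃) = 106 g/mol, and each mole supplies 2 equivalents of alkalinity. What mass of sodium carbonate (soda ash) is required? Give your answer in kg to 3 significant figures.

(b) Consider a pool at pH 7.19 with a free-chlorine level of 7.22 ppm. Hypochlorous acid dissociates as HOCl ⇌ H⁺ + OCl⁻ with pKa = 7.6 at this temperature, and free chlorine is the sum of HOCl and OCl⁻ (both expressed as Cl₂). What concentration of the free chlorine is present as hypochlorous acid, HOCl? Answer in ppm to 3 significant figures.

(a) Volume: 183 m³ = 183,000 L.
(a) Alkalinity to add: (110 − 44) = 66 mg/L as CaCO₃ × 183,000 L = 12,080 g as CaCO₃.
(a) Equivalents: 12,080 g ÷ 50 g/eq = 241.6 eq.
(a) Each mole of Na₂CO₃ supplies 2 eq, so 241.6 / 2 = 120.8 mol.
(a) Mass: 120.8 mol × 106 g/mol = 12,800 g.

(b) [OCl⁻]/[HOCl] = 10^(pH − pKa) = 10^(7.19 − 7.6) = 10^-0.41 = 0.389.
(b) Fraction as HOCl = 1 / (1 + 0.389) = 0.7199.
(b) HOCl = 0.7199 × 7.22 ppm = 5.198 ppm.

(a) 12.8 kg; (b) 5.20 ppm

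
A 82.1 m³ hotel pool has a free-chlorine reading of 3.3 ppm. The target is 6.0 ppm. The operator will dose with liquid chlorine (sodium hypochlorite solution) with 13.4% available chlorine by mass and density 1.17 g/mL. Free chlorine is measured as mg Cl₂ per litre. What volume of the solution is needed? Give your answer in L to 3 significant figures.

Volume: 82.1 m³ = 82,100 L.
Chlorine deficit: 6.0 − 3.3 = 2.7 ppm = 2.7 mg/L as Cl₂.
Cl₂ equivalent needed: 2.7 mg/L × 82,100 L = 221,700 mg = 221.7 g.
Product at 13.4% available chlorine: 221.7 / 0.134 = 1654 g.
Volume at density 1.17 g/mL: 1654 g ÷ 1.17 g/mL = 1414 mL.

1.41 L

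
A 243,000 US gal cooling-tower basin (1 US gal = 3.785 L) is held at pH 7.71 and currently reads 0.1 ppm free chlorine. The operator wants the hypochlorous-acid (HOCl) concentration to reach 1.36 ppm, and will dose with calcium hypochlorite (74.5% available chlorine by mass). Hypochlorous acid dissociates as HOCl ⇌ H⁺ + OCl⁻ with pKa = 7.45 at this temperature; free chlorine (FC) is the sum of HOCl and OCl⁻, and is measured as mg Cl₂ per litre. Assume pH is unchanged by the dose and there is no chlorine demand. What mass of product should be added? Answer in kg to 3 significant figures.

Volume: 243,000 US gal × 3.785 L/gal = 919,755 L.
[OCl⁻]/[HOCl] = 10^(pH − pKa) = 10^(7.71 − 7.45) = 1.82; fraction as HOCl = 1/(1 + 1.82) = 0.3546.
Free chlorine required for 1.36 ppm HOCl: 1.36 / 0.3546 = 3.835 ppm.
FC to add: 3.835 − 0.1 = 3.735 mg/L as Cl₂.
Cl₂ equivalent: 3.735 mg/L × 919,755 L = 3435 g.
Product at 74.5% available Cl: 3435 / 0.745 = 4611 g.

4.61 kg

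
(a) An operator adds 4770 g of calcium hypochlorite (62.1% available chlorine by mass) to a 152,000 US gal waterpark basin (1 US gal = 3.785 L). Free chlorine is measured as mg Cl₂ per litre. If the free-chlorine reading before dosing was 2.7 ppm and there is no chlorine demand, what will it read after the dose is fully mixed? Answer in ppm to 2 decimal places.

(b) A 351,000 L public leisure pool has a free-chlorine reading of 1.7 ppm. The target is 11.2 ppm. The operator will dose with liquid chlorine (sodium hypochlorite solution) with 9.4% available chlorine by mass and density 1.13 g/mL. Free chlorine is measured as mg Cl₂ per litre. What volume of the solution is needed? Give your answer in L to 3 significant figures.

(a) 7.85 ppm; (b) 31.4 L

(a) Volume: 152,000 US gal × 3.785 L/gal = 575,320 L.
(a) Available chlorine delivered: 4770 g × 0.621 = 2962 g as Cl₂.
(a) Concentration rise: 2962 g / 575,320 L = 5.149 mg/L = 5.15 ppm.
(a) Final FC: 2.7 + 5.15 = 7.85 ppm.

(b) Chlorine deficit: 11.2 − 1.7 = 9.5 ppm = 9.5 mg/L as Cl₂.
(b) Cl₂ equivalent needed: 9.5 mg/L × 351,000 L = 3,334,000 mg = 3334 g.
(b) Product at 9.4% available chlorine: 3334 / 0.094 = 35,470 g.
(b) Volume at density 1.13 g/mL: 35,470 g ÷ 1.13 g/mL = 31,390 mL.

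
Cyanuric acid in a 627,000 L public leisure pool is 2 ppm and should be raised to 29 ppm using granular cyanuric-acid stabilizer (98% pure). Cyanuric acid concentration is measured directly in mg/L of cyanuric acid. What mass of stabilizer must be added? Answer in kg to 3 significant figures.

17.3 kg

CYA to add: (29 − 2) = 27 mg/L × 627,000 L = 16,930 g cyanuric acid.
At 98% purity: 16,930 / 0.98 = 17,270 g product.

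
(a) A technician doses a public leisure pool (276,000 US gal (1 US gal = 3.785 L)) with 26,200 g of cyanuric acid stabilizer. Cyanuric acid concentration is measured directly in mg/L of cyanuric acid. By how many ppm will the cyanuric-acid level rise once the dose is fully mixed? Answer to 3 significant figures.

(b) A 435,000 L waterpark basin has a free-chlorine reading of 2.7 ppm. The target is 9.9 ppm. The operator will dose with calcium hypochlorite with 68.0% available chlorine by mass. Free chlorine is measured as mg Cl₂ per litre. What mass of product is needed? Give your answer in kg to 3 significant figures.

(a) 25.1 ppm; (b) 4.61 kg

(a) Volume: 276,000 US gal × 3.785 L/gal = 1,044,660 L.
(a) Rise: 26,200 g / 1,044,660 L × 1000 = 25.08 mg/L.

(b) Chlorine deficit: 9.9 − 2.7 = 7.2 ppm = 7.2 mg/L as Cl₂.
(b) Cl₂ equivalent needed: 7.2 mg/L × 435,000 L = 3,132,000 mg = 3132 g.
(b) Product at 68.0% available chlorine: 3132 / 0.68 = 4606 g.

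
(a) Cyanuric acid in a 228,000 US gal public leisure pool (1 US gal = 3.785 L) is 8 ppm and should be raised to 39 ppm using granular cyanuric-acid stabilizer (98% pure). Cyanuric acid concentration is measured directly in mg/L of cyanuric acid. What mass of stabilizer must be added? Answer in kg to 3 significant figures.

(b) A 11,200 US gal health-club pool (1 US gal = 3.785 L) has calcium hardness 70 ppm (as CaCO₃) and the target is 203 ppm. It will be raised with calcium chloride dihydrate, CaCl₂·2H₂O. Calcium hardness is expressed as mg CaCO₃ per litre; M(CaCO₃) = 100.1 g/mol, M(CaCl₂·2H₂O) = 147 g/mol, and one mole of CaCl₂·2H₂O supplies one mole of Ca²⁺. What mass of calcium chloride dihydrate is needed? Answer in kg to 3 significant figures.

(a) 27.3 kg; (b) 8.28 kg

(a) Volume: 228,000 US gal × 3.785 L/gal = 862,980 L.
(a) CYA to add: (39 − 8) = 31 mg/L × 862,980 L = 26,750 g cyanuric acid.
(a) At 98% purity: 26,750 / 0.98 = 27,300 g product.

(b) Volume: 11,200 US gal × 3.785 L/gal = 42,392 L.
(b) Hardness to add: (203 − 70) = 133 mg/L as CaCO₃ × 42,392 L = 5638 g as CaCO₃.
(b) Moles of Ca²⁺ (1 mol Ca²⁺ ≡ 1 mol CaCO₃): 5638 / 100.1 g/mol = 56.33 mol.
(b) Mass of CaCl₂·2H₂O: 56.33 × 147 = 8280 g.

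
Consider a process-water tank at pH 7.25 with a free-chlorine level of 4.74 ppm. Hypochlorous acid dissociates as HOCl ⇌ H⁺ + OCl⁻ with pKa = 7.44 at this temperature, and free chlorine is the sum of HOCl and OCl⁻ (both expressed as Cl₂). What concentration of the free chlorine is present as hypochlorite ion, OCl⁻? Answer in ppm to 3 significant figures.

[OCl⁻]/[HOCl] = 10^(pH − pKa) = 10^(7.25 − 7.44) = 10^-0.19 = 0.6457.
Fraction as HOCl = 1 / (1 + 0.6457) = 0.6077.
OCl⁻ = (1 − 0.6077) × 4.74 ppm = 1.86 ppm.

1.86 ppm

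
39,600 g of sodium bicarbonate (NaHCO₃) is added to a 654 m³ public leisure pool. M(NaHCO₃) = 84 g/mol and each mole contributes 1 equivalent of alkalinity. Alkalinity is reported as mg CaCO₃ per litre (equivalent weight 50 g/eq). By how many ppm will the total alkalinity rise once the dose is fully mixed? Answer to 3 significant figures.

Volume: 654 m³ = 654,000 L.
Moles of NaHCO₃: 39,600 g ÷ 84 g/mol = 471.4 mol → 471.4 eq of alkalinity.
As CaCO₃: 471.4 eq × 50 g/eq = 23,570 g.
Rise: 23,570 g / 654,000 L × 1000 = 36.04 mg/L.

36.0 ppm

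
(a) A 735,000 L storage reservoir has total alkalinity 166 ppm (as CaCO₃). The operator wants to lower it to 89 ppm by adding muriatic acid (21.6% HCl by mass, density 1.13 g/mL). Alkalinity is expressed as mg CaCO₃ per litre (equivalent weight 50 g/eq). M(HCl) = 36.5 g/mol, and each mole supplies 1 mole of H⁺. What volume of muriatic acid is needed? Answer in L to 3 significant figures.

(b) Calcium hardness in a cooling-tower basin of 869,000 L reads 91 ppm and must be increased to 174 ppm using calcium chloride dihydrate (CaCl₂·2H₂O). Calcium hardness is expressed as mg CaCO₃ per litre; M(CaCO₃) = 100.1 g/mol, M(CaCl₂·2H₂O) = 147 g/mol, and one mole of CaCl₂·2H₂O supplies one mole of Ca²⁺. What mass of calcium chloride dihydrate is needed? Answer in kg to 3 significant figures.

(a) 169 L; (b) 106 kg

(a) Alkalinity to neutralize: (166 − 89) = 77 mg/L as CaCO₃ × 735,000 L = 56,600 g as CaCO₃.
(a) Equivalents of H⁺ required: 56,600 ÷ 50 g/eq = 1132 eq = 1132 mol HCl.
(a) Mass of HCl: 1132 × 36.5 = 41,310 g.
(a) Mass of 21.6% solution: 41,310 / 0.216 = 191,300 g.
(a) Volume: 191,300 g ÷ 1.13 g/mL = 169,300 mL.

(b) Hardness to add: (174 − 91) = 83 mg/L as CaCO₃ × 869,000 L = 72,130 g as CaCO₃.
(b) Moles of Ca²⁺ (1 mol Ca²⁺ ≡ 1 mol CaCO₃): 72,130 / 100.1 g/mol = 720.5 mol.
(b) Mass of CaCl₂·2H₂O: 720.5 × 147 = 105,900 g.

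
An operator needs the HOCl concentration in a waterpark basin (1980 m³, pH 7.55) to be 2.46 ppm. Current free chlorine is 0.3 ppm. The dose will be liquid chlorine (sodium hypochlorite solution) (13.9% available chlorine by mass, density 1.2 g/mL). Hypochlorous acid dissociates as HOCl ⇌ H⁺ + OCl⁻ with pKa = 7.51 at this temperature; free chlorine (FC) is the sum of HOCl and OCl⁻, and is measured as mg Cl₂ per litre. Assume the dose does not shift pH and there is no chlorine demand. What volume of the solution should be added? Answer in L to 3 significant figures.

57.7 L

Volume: 1980 m³ = 1,980,000 L.
[OCl⁻]/[HOCl] = 10^(pH − pKa) = 10^(7.55 − 7.51) = 1.096; fraction as HOCl = 1/(1 + 1.096) = 0.477.
Free chlorine required for 2.46 ppm HOCl: 2.46 / 0.477 = 5.157 ppm.
FC to add: 5.157 − 0.3 = 4.857 mg/L as Cl₂.
Cl₂ equivalent: 4.857 mg/L × 1,980,000 L = 9618 g.
Product at 13.9% available Cl: 9618 / 0.139 = 69,190 g.
Volume: 69,190 g ÷ 1.2 g/mL = 57,660 mL.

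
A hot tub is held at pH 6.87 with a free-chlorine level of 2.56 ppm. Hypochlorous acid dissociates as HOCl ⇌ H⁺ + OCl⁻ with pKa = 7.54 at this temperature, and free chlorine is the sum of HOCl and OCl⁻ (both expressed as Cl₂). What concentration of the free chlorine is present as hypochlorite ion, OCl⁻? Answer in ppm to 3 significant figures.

[OCl⁻]/[HOCl] = 10^(pH − pKa) = 10^(6.87 − 7.54) = 10^-0.67 = 0.2138.
Fraction as HOCl = 1 / (1 + 0.2138) = 0.8239.
OCl⁻ = (1 − 0.8239) × 2.56 ppm = 0.4509 ppm.

0.451 ppm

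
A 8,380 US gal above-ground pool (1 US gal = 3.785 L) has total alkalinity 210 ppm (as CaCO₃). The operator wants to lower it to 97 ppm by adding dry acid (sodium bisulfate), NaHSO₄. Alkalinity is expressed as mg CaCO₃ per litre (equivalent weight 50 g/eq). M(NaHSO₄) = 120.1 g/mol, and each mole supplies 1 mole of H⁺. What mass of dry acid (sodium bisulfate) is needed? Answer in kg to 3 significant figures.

8.61 kg

Volume: 8,380 US gal × 3.785 L/gal = 31,718 L.
Alkalinity to neutralize: (210 − 97) = 113 mg/L as CaCO₃ × 31,718 L = 3584 g as CaCO₃.
Equivalents of H⁺ required: 3584 ÷ 50 g/eq = 71.68 eq = 71.68 mol NaHSO₄.
Mass of NaHSO₄: 71.68 × 120.1 = 8609 g.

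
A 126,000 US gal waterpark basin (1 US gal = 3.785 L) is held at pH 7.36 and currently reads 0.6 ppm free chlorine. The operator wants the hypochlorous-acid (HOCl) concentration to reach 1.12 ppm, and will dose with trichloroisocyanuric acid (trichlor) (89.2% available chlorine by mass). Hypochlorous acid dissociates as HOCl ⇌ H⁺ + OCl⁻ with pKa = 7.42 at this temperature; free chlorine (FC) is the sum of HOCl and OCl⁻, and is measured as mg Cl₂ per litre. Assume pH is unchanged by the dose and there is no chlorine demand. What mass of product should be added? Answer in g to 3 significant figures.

Volume: 126,000 US gal × 3.785 L/gal = 476,910 L.
[OCl⁻]/[HOCl] = 10^(pH − pKa) = 10^(7.36 − 7.42) = 0.871; fraction as HOCl = 1/(1 + 0.871) = 0.5345.
Free chlorine required for 1.12 ppm HOCl: 1.12 / 0.5345 = 2.095 ppm.
FC to add: 2.095 − 0.6 = 1.495 mg/L as Cl₂.
Cl₂ equivalent: 1.495 mg/L × 476,910 L = 713.2 g.
Product at 89.2% available Cl: 713.2 / 0.892 = 799.6 g.

800 g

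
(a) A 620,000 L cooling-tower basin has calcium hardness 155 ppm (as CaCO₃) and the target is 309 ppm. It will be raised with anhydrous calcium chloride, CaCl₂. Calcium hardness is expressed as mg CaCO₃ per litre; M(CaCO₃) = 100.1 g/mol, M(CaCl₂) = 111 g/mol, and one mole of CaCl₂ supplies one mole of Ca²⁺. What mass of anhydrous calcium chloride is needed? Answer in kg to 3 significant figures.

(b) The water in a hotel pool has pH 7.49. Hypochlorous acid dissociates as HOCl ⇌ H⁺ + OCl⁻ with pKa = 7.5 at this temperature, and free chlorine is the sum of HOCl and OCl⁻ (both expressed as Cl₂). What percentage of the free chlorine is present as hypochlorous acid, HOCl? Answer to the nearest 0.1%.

(a) 106 kg; (b) 50.6%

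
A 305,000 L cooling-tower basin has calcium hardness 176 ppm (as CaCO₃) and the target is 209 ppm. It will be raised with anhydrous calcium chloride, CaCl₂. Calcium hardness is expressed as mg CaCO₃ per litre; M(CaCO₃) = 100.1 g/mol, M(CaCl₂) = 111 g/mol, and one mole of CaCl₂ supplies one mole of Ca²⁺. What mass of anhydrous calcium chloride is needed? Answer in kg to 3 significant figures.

11.2 kg

Hardness to add: (209 − 176) = 33 mg/L as CaCO₃ × 305,000 L = 10,060 g as CaCO₃.
Moles of Ca²⁺ (1 mol Ca²⁺ ≡ 1 mol CaCO₃): 10,060 / 100.1 g/mol = 100.5 mol.
Mass of CaCl₂: 100.5 × 111 = 11,160 g.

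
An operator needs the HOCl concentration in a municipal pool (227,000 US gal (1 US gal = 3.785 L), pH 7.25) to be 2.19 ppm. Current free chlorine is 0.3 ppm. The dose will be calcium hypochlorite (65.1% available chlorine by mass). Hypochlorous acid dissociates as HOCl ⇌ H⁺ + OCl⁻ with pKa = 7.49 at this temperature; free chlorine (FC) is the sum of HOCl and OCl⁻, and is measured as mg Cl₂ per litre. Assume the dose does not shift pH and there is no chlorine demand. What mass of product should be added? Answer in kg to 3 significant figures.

4.16 kg

Volume: 227,000 US gal × 3.785 L/gal = 859,195 L.
[OCl⁻]/[HOCl] = 10^(pH − pKa) = 10^(7.25 − 7.49) = 0.5754; fraction as HOCl = 1/(1 + 0.5754) = 0.6347.
Free chlorine required for 2.19 ppm HOCl: 2.19 / 0.6347 = 3.45 ppm.
FC to add: 3.45 − 0.3 = 3.15 mg/L as Cl₂.
Cl₂ equivalent: 3.15 mg/L × 859,195 L = 2707 g.
Product at 65.1% available Cl: 2707 / 0.651 = 4158 g.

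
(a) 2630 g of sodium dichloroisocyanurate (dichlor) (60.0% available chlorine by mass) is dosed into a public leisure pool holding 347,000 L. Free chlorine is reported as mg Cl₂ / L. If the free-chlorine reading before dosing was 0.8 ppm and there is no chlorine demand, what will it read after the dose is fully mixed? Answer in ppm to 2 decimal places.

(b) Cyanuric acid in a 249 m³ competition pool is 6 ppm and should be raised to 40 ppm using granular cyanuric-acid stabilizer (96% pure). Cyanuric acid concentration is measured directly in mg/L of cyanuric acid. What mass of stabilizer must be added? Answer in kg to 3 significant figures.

(a) Available chlorine delivered: 2630 g × 0.6 = 1578 g as Cl₂.
(a) Concentration rise: 1578 g / 347,000 L = 4.548 mg/L = 4.55 ppm.
(a) Final FC: 0.8 + 4.55 = 5.35 ppm.

(b) Volume: 249 m³ = 249,000 L.
(b) CYA to add: (40 − 6) = 34 mg/L × 249,000 L = 8466 g cyanuric acid.
(b) At 96% purity: 8466 / 0.96 = 8819 g product.

(a) 5.35 ppm; (b) 8.82 kg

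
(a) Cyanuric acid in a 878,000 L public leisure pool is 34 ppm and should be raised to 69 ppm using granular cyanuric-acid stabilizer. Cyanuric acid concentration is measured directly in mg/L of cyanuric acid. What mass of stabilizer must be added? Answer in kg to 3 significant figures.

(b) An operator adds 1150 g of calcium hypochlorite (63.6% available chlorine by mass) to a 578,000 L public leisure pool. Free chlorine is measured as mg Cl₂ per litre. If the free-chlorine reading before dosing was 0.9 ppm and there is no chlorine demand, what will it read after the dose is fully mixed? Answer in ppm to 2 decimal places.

(a) CYA to add: (69 − 34) = 35 mg/L × 878,000 L = 30,730 g cyanuric acid.

(b) Available chlorine delivered: 1150 g × 0.636 = 731.4 g as Cl₂.
(b) Concentration rise: 731.4 g / 578,000 L = 1.265 mg/L = 1.27 ppm.
(b) Final FC: 0.9 + 1.27 = 2.17 ppm.

(a) 30.7 kg; (b) 2.17 ppm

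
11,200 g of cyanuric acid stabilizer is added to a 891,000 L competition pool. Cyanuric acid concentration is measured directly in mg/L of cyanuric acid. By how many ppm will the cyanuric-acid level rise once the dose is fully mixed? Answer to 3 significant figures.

12.6 ppm

Rise: 11,200 g / 891,000 L × 1000 = 12.57 mg/L.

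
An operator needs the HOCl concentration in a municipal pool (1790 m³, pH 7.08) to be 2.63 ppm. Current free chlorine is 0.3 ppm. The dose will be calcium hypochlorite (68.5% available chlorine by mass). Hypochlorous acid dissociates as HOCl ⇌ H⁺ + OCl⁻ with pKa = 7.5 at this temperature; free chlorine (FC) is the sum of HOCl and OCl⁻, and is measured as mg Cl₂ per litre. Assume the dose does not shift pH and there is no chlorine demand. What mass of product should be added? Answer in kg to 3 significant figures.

8.70 kg

Volume: 1790 m³ = 1,790,000 L.
[OCl⁻]/[HOCl] = 10^(pH − pKa) = 10^(7.08 − 7.5) = 0.3802; fraction as HOCl = 1/(1 + 0.3802) = 0.7245.
Free chlorine required for 2.63 ppm HOCl: 2.63 / 0.7245 = 3.63 ppm.
FC to add: 3.63 − 0.3 = 3.33 mg/L as Cl₂.
Cl₂ equivalent: 3.33 mg/L × 1,790,000 L = 5961 g.
Product at 68.5% available Cl: 5961 / 0.685 = 8701 g.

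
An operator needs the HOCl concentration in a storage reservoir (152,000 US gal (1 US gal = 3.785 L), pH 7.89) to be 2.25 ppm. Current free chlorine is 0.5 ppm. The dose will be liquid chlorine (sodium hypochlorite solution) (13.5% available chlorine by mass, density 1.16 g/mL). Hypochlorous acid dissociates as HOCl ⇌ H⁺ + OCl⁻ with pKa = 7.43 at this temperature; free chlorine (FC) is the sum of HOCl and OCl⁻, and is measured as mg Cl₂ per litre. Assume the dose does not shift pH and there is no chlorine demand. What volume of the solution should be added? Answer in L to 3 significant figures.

Volume: 152,000 US gal × 3.785 L/gal = 575,320 L.
[OCl⁻]/[HOCl] = 10^(pH − pKa) = 10^(7.89 − 7.43) = 2.884; fraction as HOCl = 1/(1 + 2.884) = 0.2575.
Free chlorine required for 2.25 ppm HOCl: 2.25 / 0.2575 = 8.739 ppm.
FC to add: 8.739 − 0.5 = 8.239 mg/L as Cl₂.
Cl₂ equivalent: 8.239 mg/L × 575,320 L = 4740 g.
Product at 13.5% available Cl: 4740 / 0.135 = 35,110 g.
Volume: 35,110 g ÷ 1.16 g/mL = 30,270 mL.

30.3 L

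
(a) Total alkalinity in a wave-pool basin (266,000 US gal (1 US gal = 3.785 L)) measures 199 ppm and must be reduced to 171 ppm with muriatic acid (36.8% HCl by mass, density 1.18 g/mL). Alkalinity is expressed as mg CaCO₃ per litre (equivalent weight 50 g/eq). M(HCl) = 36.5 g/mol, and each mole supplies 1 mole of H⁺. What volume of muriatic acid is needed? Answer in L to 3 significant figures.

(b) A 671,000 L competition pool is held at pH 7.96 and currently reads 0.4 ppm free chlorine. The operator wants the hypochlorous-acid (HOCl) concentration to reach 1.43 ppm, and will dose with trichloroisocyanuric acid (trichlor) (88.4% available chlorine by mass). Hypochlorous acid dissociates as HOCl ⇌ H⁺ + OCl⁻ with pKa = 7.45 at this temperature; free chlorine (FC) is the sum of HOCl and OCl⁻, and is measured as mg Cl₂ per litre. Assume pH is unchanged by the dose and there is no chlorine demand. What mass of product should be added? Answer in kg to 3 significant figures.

(a) 47.4 L; (b) 4.29 kg

(a) Volume: 266,000 US gal × 3.785 L/gal = 1,006,810 L.
(a) Alkalinity to neutralize: (199 − 171) = 28 mg/L as CaCO₃ × 1,006,810 L = 28,190 g as CaCO₃.
(a) Equivalents of H⁺ required: 28,190 ÷ 50 g/eq = 563.8 eq = 563.8 mol HCl.
(a) Mass of HCl: 563.8 × 36.5 = 20,580 g.
(a) Mass of 36.8% solution: 20,580 / 0.368 = 55,920 g.
(a) Volume: 55,920 g ÷ 1.18 g/mL = 47,390 mL.

(b) [OCl⁻]/[HOCl] = 10^(pH − pKa) = 10^(7.96 − 7.45) = 3.236; fraction as HOCl = 1/(1 + 3.236) = 0.2361.
(b) Free chlorine required for 1.43 ppm HOCl: 1.43 / 0.2361 = 6.057 ppm.
(b) FC to add: 6.057 − 0.4 = 5.657 mg/L as Cl₂.
(b) Cl₂ equivalent: 5.657 mg/L × 671,000 L = 3796 g.
(b) Product at 88.4% available Cl: 3796 / 0.884 = 4294 g.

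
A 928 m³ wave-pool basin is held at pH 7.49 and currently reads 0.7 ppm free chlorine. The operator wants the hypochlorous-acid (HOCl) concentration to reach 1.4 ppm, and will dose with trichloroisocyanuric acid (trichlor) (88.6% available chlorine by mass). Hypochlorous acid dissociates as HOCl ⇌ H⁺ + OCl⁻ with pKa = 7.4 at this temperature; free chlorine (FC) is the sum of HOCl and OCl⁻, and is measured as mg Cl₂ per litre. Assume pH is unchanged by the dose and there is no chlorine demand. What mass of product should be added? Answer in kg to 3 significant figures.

2.54 kg

Volume: 928 m³ = 928,000 L.
[OCl⁻]/[HOCl] = 10^(pH − pKa) = 10^(7.49 − 7.4) = 1.23; fraction as HOCl = 1/(1 + 1.23) = 0.4484.
Free chlorine required for 1.4 ppm HOCl: 1.4 / 0.4484 = 3.122 ppm.
FC to add: 3.122 − 0.7 = 2.422 mg/L as Cl₂.
Cl₂ equivalent: 2.422 mg/L × 928,000 L = 2248 g.
Product at 88.6% available Cl: 2248 / 0.886 = 2537 g.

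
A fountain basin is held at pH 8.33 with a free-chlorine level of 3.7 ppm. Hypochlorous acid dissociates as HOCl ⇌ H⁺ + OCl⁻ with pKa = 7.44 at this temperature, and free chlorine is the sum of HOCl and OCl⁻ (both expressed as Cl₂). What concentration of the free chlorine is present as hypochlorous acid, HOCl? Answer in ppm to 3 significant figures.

0.422 ppm

[OCl⁻]/[HOCl] = 10^(pH − pKa) = 10^(8.33 − 7.44) = 10^0.89 = 7.762.
Fraction as HOCl = 1 / (1 + 7.762) = 0.1141.
HOCl = 0.1141 × 3.7 ppm = 0.4223 ppm.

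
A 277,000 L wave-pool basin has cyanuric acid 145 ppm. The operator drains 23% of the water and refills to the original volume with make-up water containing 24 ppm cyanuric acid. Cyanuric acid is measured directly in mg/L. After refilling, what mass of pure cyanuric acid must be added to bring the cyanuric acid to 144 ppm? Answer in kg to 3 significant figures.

7.43 kg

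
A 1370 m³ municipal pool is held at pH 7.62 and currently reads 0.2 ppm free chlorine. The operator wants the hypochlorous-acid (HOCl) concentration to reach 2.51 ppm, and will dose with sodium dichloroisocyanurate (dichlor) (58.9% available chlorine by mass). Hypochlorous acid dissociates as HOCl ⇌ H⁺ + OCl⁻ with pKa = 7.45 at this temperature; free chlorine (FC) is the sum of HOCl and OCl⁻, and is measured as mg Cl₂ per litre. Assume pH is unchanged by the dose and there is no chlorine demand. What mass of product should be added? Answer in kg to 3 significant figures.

Volume: 1370 m³ = 1,370,000 L.
[OCl⁻]/[HOCl] = 10^(pH − pKa) = 10^(7.62 − 7.45) = 1.479; fraction as HOCl = 1/(1 + 1.479) = 0.4034.
Free chlorine required for 2.51 ppm HOCl: 2.51 / 0.4034 = 6.223 ppm.
FC to add: 6.223 − 0.2 = 6.023 mg/L as Cl₂.
Cl₂ equivalent: 6.023 mg/L × 1,370,000 L = 8251 g.
Product at 58.9% available Cl: 8251 / 0.589 = 14,010 g.

14.0 kg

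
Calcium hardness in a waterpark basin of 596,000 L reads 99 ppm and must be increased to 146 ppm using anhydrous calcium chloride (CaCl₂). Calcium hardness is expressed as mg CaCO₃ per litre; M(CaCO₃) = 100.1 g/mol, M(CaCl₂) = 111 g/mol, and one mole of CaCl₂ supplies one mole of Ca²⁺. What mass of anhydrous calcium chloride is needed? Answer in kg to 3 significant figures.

31.1 kg

Hardness to add: (146 − 99) = 47 mg/L as CaCO₃ × 596,000 L = 28,010 g as CaCO₃.
Moles of Ca²⁺ (1 mol Ca²⁺ ≡ 1 mol CaCO₃): 28,010 / 100.1 g/mol = 279.8 mol.
Mass of CaCl₂: 279.8 × 111 = 31,060 g.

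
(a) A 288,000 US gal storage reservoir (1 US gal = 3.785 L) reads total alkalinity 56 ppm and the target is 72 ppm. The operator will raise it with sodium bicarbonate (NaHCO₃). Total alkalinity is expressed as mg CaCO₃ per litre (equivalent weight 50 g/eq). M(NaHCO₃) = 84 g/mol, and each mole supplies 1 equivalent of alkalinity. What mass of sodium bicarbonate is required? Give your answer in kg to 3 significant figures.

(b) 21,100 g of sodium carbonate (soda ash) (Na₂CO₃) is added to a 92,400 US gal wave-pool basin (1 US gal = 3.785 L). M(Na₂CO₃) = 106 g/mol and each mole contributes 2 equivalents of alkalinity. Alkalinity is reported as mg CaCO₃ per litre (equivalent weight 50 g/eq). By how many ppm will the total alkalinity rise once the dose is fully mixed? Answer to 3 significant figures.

(a) Volume: 288,000 US gal × 3.785 L/gal = 1,090,080 L.
(a) Alkalinity to add: (72 − 56) = 16 mg/L as CaCO₃ × 1,090,080 L = 17,440 g as CaCO₃.
(a) Equivalents: 17,440 g ÷ 50 g/eq = 348.8 eq.
(a) NaHCO₃ supplies 1 eq per mole → 348.8 mol.
(a) Mass: 348.8 mol × 84 g/mol = 29,300 g.

(b) Volume: 92,400 US gal × 3.785 L/gal = 349,734 L.
(b) Moles of Na₂CO₃: 21,100 g ÷ 106 g/mol = 199.1 mol → 398.1 eq of alkalinity.
(b) As CaCO₃: 398.1 eq × 50 g/eq = 19,910 g.
(b) Rise: 19,910 g / 349,734 L × 1000 = 56.92 mg/L.

(a) 29.3 kg; (b) 56.9 ppm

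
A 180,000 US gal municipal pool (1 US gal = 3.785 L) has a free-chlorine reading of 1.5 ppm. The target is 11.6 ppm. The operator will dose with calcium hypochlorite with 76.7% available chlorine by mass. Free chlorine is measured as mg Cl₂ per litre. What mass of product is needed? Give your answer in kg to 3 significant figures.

Volume: 180,000 US gal × 3.785 L/gal = 681,300 L.
Chlorine deficit: 11.6 − 1.5 = 10.1 ppm = 10.1 mg/L as Cl₂.
Cl₂ equivalent needed: 10.1 mg/L × 681,300 L = 6,881,000 mg = 6881 g.
Product at 76.7% available chlorine: 6881 / 0.767 = 8971 g.

8.97 kg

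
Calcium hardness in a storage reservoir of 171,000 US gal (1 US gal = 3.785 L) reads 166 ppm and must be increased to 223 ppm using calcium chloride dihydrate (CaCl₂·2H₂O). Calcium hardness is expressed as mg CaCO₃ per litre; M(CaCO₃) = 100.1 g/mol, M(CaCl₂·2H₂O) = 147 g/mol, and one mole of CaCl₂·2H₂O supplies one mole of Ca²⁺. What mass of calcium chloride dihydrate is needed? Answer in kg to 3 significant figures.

Volume: 171,000 US gal × 3.785 L/gal = 647,235 L.
Hardness to add: (223 − 166) = 57 mg/L as CaCO₃ × 647,235 L = 36,890 g as CaCO₃.
Moles of Ca²⁺ (1 mol Ca²⁺ ≡ 1 mol CaCO₃): 36,890 / 100.1 g/mol = 368.6 mol.
Mass of CaCl₂·2H₂O: 368.6 × 147 = 54,180 g.

54.2 kg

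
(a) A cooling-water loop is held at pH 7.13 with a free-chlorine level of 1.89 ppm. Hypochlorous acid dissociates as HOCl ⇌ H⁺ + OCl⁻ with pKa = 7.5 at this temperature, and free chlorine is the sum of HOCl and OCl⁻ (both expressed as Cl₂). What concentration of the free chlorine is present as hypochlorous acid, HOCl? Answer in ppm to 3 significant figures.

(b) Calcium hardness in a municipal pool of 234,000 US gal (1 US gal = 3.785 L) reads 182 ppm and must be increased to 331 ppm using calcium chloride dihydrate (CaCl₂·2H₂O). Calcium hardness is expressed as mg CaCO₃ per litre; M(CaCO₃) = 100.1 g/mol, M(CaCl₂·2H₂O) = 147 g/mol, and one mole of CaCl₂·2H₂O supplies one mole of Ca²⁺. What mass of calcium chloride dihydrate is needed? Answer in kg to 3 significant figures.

(a) [OCl⁻]/[HOCl] = 10^(pH − pKa) = 10^(7.13 − 7.5) = 10^-0.37 = 0.4266.
(a) Fraction as HOCl = 1 / (1 + 0.4266) = 0.701.
(a) HOCl = 0.701 × 1.89 ppm = 1.325 ppm.

(b) Volume: 234,000 US gal × 3.785 L/gal = 885,690 L.
(b) Hardness to add: (331 − 182) = 149 mg/L as CaCO₃ × 885,690 L = 132,000 g as CaCO₃.
(b) Moles of Ca²⁺ (1 mol Ca²⁺ ≡ 1 mol CaCO₃): 132,000 / 100.1 g/mol = 1318 mol.
(b) Mass of CaCl₂·2H₂O: 1318 × 147 = 193,800 g.

(a) 1.32 ppm; (b) 194 kg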